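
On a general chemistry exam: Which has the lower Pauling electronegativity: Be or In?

Be is in period 2, group 2; In is in period 5, group 13.
Smaller atoms with higher effective nuclear charge are more electronegative.
Neither a single period nor a single group — weigh both effects.
In > Be: period and group pull opposite ways; the across-period shift dominates (1.78 vs 1.57).
For reference (Pauling): Be 1.57, In 1.78.
So Be has the lower Pauling electronegativity (Be < In).

Be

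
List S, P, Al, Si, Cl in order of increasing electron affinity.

Al, P, Si, S, Cl

Al is in period 3, group 13; Si is in period 3, group 14; P is in period 3, group 15; S is in period 3, group 16; Cl is in period 3, group 17.
Atoms with high Z_eff and room in the valence shell (especially the halogens) have the most exothermic electron affinities.
All lie in period 3; the across-period trend (electron affinity increases left to right) applies, with the exception below.
Note the exception: Si has a higher electron affinity than P, contrary to the simple trend — adding an electron to P's half-filled 3p³ is unfavourable, so Si (3p²) has the more exothermic EA.
Approximate values (kJ/mol): Al 42, Si 134, P 72, S 200, Cl 349.
So from lowest to highest: Al < P < Si < S < Cl.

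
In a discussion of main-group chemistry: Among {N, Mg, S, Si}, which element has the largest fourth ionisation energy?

After 3 electrons have been removed, what remains? N³⁺ still has 2 valence electrons; Mg³⁺ is already 1 electron into the core; S³⁺ still has 3 valence electrons; Si³⁺ still has 1 valence electron.
Breaking into a closed-shell core is much more expensive than removing a leftover valence electron — Mg has the largest IE_4 here.
Valence configurations: N³⁺ [He]2s², S³⁺ [Ne]3s²3p¹, Si³⁺ [Ne]3s¹.
Approximate IE_4 values (kJ/mol): N 7475, Mg 10543, S 4556, Si 4356.
Overall IE_4 order: Si < S < N < Mg.

Mg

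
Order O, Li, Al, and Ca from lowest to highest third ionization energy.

Al < Ca < O < Li

After 2 electrons have been removed, what remains? O²⁺ still has 4 valence electrons; Li²⁺ is already 1 electron into the core; Al²⁺ still has 1 valence electron; Ca²⁺ is the bare [Ar] core.
Usually core removal costs more than valence removal, but here the competition is close: a tightly held n=2 valence electron can cost more to remove than an n=3 core electron, so the actual values have to decide it.
Valence configurations: O²⁺ [He]2s²2p², Al²⁺ [Ne]3s¹.
The numbers (kJ/mol): O 5300, Li 11815, Al 2745, Ca 4912.
Putting it together, IE_3: Al < Ca < O < Li.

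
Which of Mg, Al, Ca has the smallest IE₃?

After 2 electrons have been removed, what remains? Mg²⁺ is the bare [Ne] core; Al²⁺ still has 1 valence electron; Ca²⁺ is the bare [Ar] core.
Pulling an electron out of a noble-gas core costs far more than removing a remaining valence electron, so Ca and Mg sit at the high end of IE_3.
Tabulated IE_3 (kJ/mol): Mg 7733, Al 2745, Ca 4912.
Hence IE_3: Al < Ca < Mg.

Al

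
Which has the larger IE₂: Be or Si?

Be

The second ionization energy removes an electron from the +1 ion. For each element: Be⁺ still has 1 valence electron; Si⁺ still has 3 valence electrons.
All are still removing valence electrons, so compare the +1 ions as you would atoms: IE_2 generally rises across a period (higher Z_eff) and falls down a group (larger shell), subject to the usual subshell exceptions.
Valence configurations: Be⁺ [He]2s¹, Si⁺ [Ne]3s²3p¹.
The numbers (kJ/mol): Be 1757, Si 1577.
So the second ionization energies run Si < Be.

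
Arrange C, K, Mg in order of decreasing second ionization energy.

K, C, Mg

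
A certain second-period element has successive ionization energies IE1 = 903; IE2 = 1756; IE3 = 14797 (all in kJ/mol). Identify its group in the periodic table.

Group 2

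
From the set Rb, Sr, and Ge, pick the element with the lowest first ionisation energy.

Rb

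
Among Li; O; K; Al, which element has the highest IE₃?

The third ionization energy removes an electron from the +2 ion. For each element: Li²⁺ is already 1 electron into the core; O²⁺ still has 4 valence electrons; K²⁺ is already 1 electron into the core; Al²⁺ still has 1 valence electron.
Usually core removal costs more than valence removal, but here the competition is close: a tightly held n=2 valence electron can cost more to remove than an n=3 core electron, so the actual values have to decide it.
Valence configurations: O²⁺ [He]2s²2p², Al²⁺ [Ne]3s¹.
Tabulated IE_3 (kJ/mol): Li 11815, O 5300, K 4420, Al 2745.
So the third ionization energies run Al < K < O < Li.

Li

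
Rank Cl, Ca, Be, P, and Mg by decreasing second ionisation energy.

Cl, P, Be, Mg, Ca

IE_2 is the cost of taking one more electron from the +1 cation: Cl⁺ still has 6 valence electrons; Ca⁺ still has 1 valence electron; Be⁺ still has 1 valence electron; P⁺ still has 4 valence electrons; Mg⁺ still has 1 valence electron.
All are still removing valence electrons, so compare the +1 ions as you would atoms: IE_2 generally rises across a period (higher Z_eff) and falls down a group (larger shell), subject to the usual subshell exceptions.
Valence configurations: Cl⁺ [Ne]3s²3p⁴, Ca⁺ [Ar]4s¹, Be⁺ [He]2s¹, P⁺ [Ne]3s²3p², Mg⁺ [Ne]3s¹.
Tabulated IE_2 (kJ/mol): Cl 2298, Ca 1145, Be 1757, P 1907, Mg 1451.
So the second ionization energies run Ca < Mg < Be < P < Cl.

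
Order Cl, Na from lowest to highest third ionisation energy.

After 2 electrons have been removed, what remains? Cl²⁺ still has 5 valence electrons; Na²⁺ is already 1 electron into the core.
Breaking into a closed-shell core is much more expensive than removing a leftover valence electron — Na has the largest IE_3 here.
The numbers (kJ/mol): Cl 3822, Na 6910.
Putting it together, IE_3: Cl < Na.

Cl < Na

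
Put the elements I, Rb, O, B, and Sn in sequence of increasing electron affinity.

B < Rb < Sn < O < I

B is in period 2, group 13; O is in period 2, group 16; Rb is in period 5, group 1; Sn is in period 5, group 14; I is in period 5, group 17.
Adding an electron releases more energy for atoms nearer the top right (short of the noble gases).
Here both period and group differ, so the two effects have to be weighed against each other.
Rb > B: this pair runs against the simple trend — see the exception note.
Sn > Rb: Sn lies to the right of Rb in period 5, so the across-period effect alone puts Sn higher.
O > Sn: both effects reinforce here, so O is clearly the higher of the two.
I > O: the two effects oppose for this pair; the across-period effect wins (295 vs 141 kJ/mol).
Note the exception: Rb has a higher electron affinity than B, contrary to the simple trend — B's ns²np¹ configuration gives only a small electron affinity — the sparsely filled np subshell binds an added electron weakly.
Tabulated electron affinity (kJ/mol): B 27, O 141, Rb 47, Sn 107, I 295.
So from lowest to highest: B < Rb < Sn < O < I.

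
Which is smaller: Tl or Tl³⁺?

Forming Tl³⁺ removes 3 electrons from Tl. Fewer electrons for the same nuclear charge means less shielding and a higher Z_eff on the remaining electrons, and for main-group metals the entire outer shell is lost.
A cation is smaller than its parent atom: Tl³⁺ < Tl.

Tl³⁺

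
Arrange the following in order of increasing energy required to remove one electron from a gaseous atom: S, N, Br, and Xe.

S, Br, Xe, N

N is in period 2, group 15; S is in period 3, group 16; Br is in period 4, group 17; Xe is in period 5, group 18.
Removing the outermost electron gets harder across a period and easier down a group.
These sit on a diagonal, where the across-period and down-group effects partly cancel.
Br > S: the two effects oppose for this pair; the across-period effect wins (1140 vs 1000 kJ/mol).
Xe > Br: the two effects oppose for this pair; the across-period effect wins (1170 vs 1140 kJ/mol).
N > Xe: the two effects oppose for this pair; the down-group effect wins (1402 vs 1170 kJ/mol).
Tabulated first ionization energy (kJ/mol): N 1402, S 1000, Br 1140, Xe 1170.
So from lowest to highest: S < Br < Xe < N.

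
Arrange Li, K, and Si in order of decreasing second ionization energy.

Li > K > Si

After 1 electron has been removed, what remains? Li⁺ is the bare [He] core; K⁺ is the bare [Ar] core; Si⁺ still has 3 valence electrons.
Pulling an electron out of a noble-gas core costs far more than removing a remaining valence electron, so K and Li sit at the high end of IE_2.
The numbers (kJ/mol): Li 7298, K 3052, Si 1577.
Putting it together, IE_2: Si < K < Li.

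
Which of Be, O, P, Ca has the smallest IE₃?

P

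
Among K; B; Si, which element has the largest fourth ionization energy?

B

After 3 electrons have been removed, what remains? K³⁺ is already 2 electrons into the core; B³⁺ is the bare [He] core; Si³⁺ still has 1 valence electron.
Breaking into a closed-shell core is much more expensive than removing a leftover valence electron — K and B have the largest IE_4 here.
Tabulated IE_4 (kJ/mol): K 5877, B 25026, Si 4356.
Overall IE_4 order: Si < K < B.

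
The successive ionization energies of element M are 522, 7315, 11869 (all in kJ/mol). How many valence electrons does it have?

Look for the largest jump between consecutive ionization energies: IE2/IE1 ≈ 14.0, far larger than any earlier ratio.
That jump marks the point where a core electron is being removed. So the atom has 1 valence electron.

1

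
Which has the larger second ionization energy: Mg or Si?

Si

After 1 electron has been removed, what remains? Mg⁺ still has 1 valence electron; Si⁺ still has 3 valence electrons.
All are still removing valence electrons, so compare the +1 ions as you would atoms: IE_2 generally rises across a period (higher Z_eff) and falls down a group (larger shell), subject to the usual subshell exceptions.
Valence configurations: Mg⁺ [Ne]3s¹, Si⁺ [Ne]3s²3p¹.
Approximate IE_2 values (kJ/mol): Mg 1451, Si 1577.
Hence IE_2: Mg < Si.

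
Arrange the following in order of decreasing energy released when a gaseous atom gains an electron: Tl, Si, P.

Si is in period 3, group 14; P is in period 3, group 15; Tl is in period 6, group 13.
EA tends to increase across a period and decrease down a group, though the pattern is less regular than for IE or radius.
These span different periods and groups, so the two trends combine.
P > Tl: relative to Tl, both the across-period and down-group shifts push P's electron affinity up.
Si > P: this pair runs against the simple trend — see the exception note.
Note the exception: Si has a higher electron affinity than P, contrary to the simple trend — adding an electron to P's half-filled 3p³ is unfavourable, so Si (3p²) has the more exothermic EA.
Approximate values (kJ/mol): Si 134, P 72, Tl 19.
So from highest to lowest: Si > P > Tl.

Si, P, Tl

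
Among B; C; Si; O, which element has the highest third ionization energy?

After 2 electrons have been removed, what remains? B²⁺ still has 1 valence electron; C²⁺ still has 2 valence electrons; Si²⁺ still has 2 valence electrons; O²⁺ still has 4 valence electrons.
All are still removing valence electrons, so compare the +2 ions as you would atoms: IE_3 generally rises across a period (higher Z_eff) and falls down a group (larger shell), subject to the usual subshell exceptions.
Valence configurations: B²⁺ [He]2s¹, C²⁺ [He]2s², Si²⁺ [Ne]3s², O²⁺ [He]2s²2p².
The numbers (kJ/mol): B 3660, C 4620, Si 3232, O 5300.
Hence IE_3: Si < B < C < O.

O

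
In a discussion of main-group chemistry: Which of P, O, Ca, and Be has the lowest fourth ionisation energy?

P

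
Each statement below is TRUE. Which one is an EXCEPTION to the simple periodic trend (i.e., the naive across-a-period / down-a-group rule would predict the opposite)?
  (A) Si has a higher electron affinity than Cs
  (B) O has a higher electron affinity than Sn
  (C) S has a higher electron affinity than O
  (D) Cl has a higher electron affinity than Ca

The general trend: electron affinity increases across a period and decreases down a group.
(A) Si (period 3, group 14) vs Cs (period 6, group 1): the stated order agrees with the simple trend.
(B) O (period 2, group 16) vs Sn (period 5, group 14): the stated order agrees with the simple trend.
(C) S (period 3, group 16) vs O (period 2, group 16): the stated order contradicts the simple trend.
(D) Cl (period 3, group 17) vs Ca (period 4, group 2): the stated order agrees with the simple trend.
The exception is (C): the compact 2p subshell of O repels the added electron more than S's larger 3p does.

(C)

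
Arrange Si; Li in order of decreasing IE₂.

After 1 electron has been removed, what remains? Si⁺ still has 3 valence electrons; Li⁺ is the bare [He] core.
Core electrons are held far more tightly than valence electrons, so Li tops the IE_2 order.
Approximate IE_2 values (kJ/mol): Si 1577, Li 7298.
Putting it together, IE_2: Si < Li.

Li > Si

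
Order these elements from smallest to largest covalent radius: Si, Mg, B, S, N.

B is in period 2, group 13; N is in period 2, group 15; Mg is in period 3, group 2; Si is in period 3, group 14; S is in period 3, group 16.
Radius decreases left→right (rising Z_eff, same n) and increases top→bottom (higher n).
Here both period and group differ, so the two effects have to be weighed against each other.
B > N: B lies to the left of N in period 2, so the across-period effect alone puts B larger.
S > B: period and group pull opposite ways; the down-group shift dominates (103 vs 85 pm).
Si > S: Si lies to the left of S in period 3, so the across-period effect alone puts Si larger.
Mg > Si: both are in period 3; the period trend gives Mg the larger value.
Approximate values (pm): B 85, N 71, Mg 139, Si 116, S 103.
So from smallest to largest: N < B < S < Si < Mg.

N < B < S < Si < Mg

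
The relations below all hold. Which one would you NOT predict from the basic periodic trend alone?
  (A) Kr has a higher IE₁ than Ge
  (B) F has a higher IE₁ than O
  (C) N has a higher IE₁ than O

The general trend: IE₁ increases across a period and decreases down a group.
(A) Kr (period 4, group 18) vs Ge (period 4, group 14): the stated order agrees with the simple trend.
(B) F (period 2, group 17) vs O (period 2, group 16): the stated order agrees with the simple trend.
(C) N (period 2, group 15) vs O (period 2, group 16): the stated order contradicts the simple trend.
The exception is (C): pairing an electron in O's 2p⁴ costs repulsion energy, so O ionizes more easily than half-filled N (2p³).

(C)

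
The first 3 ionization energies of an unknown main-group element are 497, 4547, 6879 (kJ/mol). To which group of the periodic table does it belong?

Group 1

Look for the largest jump between consecutive ionization energies: IE2/IE1 ≈ 9.1, far larger than any earlier ratio.
That jump marks the point where a core electron is being removed. So the atom has 1 valence electron.
A main-group element with 1 valence electron is in group 1.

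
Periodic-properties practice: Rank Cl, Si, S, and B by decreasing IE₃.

Cl > B > S > Si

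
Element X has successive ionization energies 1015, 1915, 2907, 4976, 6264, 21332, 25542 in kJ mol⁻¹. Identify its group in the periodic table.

Group 15

Look for the largest jump between consecutive ionization energies: IE6/IE5 ≈ 3.4, far larger than any earlier ratio.
That jump marks the point where a core electron is being removed. So the atom has 5 valence electrons.
A main-group element with 5 valence electrons is in group 15.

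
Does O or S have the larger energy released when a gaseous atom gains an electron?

O is in period 2, group 16; S is in period 3, group 16.
Atoms with high Z_eff and room in the valence shell (especially the halogens) have the most exothermic electron affinities.
All are in group 16; the group trend (electron affinity increases up the group) applies, with the exception below.
Note the exception: S has a higher electron affinity than O, contrary to the simple trend — the compact 2p subshell of O repels the added electron more than S's larger 3p does.
For reference (kJ/mol): O 141, S 200.
So S has the larger energy released when a gaseous atom gains an electron (S > O).

S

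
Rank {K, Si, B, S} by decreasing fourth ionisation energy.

B > K > S > Si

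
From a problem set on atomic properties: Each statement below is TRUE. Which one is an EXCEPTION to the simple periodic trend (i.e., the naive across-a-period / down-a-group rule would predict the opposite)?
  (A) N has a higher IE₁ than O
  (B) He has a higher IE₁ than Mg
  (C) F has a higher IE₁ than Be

(A)

The general trend: IE₁ increases across a period and decreases down a group.
(A) N (period 2, group 15) vs O (period 2, group 16): the stated order contradicts the simple trend.
(B) He (period 1, group 18) vs Mg (period 3, group 2): the stated order agrees with the simple trend.
(C) F (period 2, group 17) vs Be (period 2, group 2): the stated order agrees with the simple trend.
The exception is (A): pairing an electron in O's 2p⁴ costs repulsion energy, so O ionizes more easily than half-filled N (2p³).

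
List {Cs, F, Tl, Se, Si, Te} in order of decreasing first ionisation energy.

F > Se > Te > Si > Tl > Cs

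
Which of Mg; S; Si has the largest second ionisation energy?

S

The second ionization energy removes an electron from the +1 ion. For each element: Mg⁺ still has 1 valence electron; S⁺ still has 5 valence electrons; Si⁺ still has 3 valence electrons.
All are still removing valence electrons, so compare the +1 ions as you would atoms: IE_2 generally rises across a period (higher Z_eff) and falls down a group (larger shell), subject to the usual subshell exceptions.
Valence configurations: Mg⁺ [Ne]3s¹, S⁺ [Ne]3s²3p³, Si⁺ [Ne]3s²3p¹.
The numbers (kJ/mol): Mg 1451, S 2252, Si 1577.
Putting it together, IE_2: Mg < Si < S.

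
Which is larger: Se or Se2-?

Se2-

Forming Se2- adds 2 electrons to Se. More electron–electron repulsion in the same shell, with unchanged nuclear charge, lets the cloud expand.
An anion is larger than its parent atom: Se2- > Se.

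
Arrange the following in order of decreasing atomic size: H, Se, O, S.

Se, S, O, H

Atomic radius shrinks across a period as nuclear charge pulls the same shell inward, and grows down a group as new shells are added.
Neither a single period nor a single group — weigh both effects.
O > H: period and group pull opposite ways; the down-group shift dominates (63 vs 32 pm).
S > O: they share group 16; the group trend gives S the larger value.
Se > S: they share group 16; the group trend gives Se the larger value.
Tabulated atomic radius (pm): H 32, O 63, S 103, Se 116.
So from largest to smallest: Se > S > O > H.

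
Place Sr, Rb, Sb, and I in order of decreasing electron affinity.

Rb is in period 5, group 1; Sr is in period 5, group 2; Sb is in period 5, group 15; I is in period 5, group 17.
EA tends to increase across a period and decrease down a group, though the pattern is less regular than for IE or radius.
All lie in period 5; the across-period trend (electron affinity increases left to right) applies, with the exception below.
Note the exception: Rb has a higher electron affinity than Sr, contrary to the simple trend — adding an electron to Sr (ns²) has to open a new, higher-energy np subshell, which is unfavourable.
Approximate values (kJ/mol): Rb 47, Sr 5, Sb 103, I 295.
So from highest to lowest: I > Sb > Rb > Sr.

I > Sb > Rb > Sr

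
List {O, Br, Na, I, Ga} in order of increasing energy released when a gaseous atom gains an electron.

Ga < Na < O < I < Br

O is in period 2, group 16; Na is in period 3, group 1; Ga is in period 4, group 13; Br is in period 4, group 17; I is in period 5, group 17.
Atoms with high Z_eff and room in the valence shell (especially the halogens) have the most exothermic electron affinities.
Neither a single period nor a single group — weigh both effects.
Na > Ga: period and group pull opposite ways; the down-group shift dominates (53 vs 29 kJ/mol).
O > Na: relative to Na, both the across-period and down-group shifts push O's electron affinity up.
I > O: the two effects oppose for this pair; the across-period effect wins (295 vs 141 kJ/mol).
Br > I: Br sits above I in group 17, so the down-group effect alone puts Br higher.
For reference (kJ/mol): O 141, Na 53, Ga 29, Br 325, I 295.
So from lowest to highest: Ga < Na < O < I < Br.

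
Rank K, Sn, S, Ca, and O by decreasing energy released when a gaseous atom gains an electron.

O is in period 2, group 16; S is in period 3, group 16; K is in period 4, group 1; Ca is in period 4, group 2; Sn is in period 5, group 14.
Electron affinity generally becomes more exothermic across a period toward the halogens and less exothermic down a group.
These span different periods and groups, so the two trends combine.
K > Ca: this pair runs against the simple trend — see the exception note.
Sn > K: period and group pull opposite ways; the across-period shift dominates (107 vs 48 kJ/mol).
O > Sn: relative to Sn, both the across-period and down-group shifts push O's electron affinity up.
S > O: this pair runs against the simple trend — see the exception note.
Note the exception: K has a higher electron affinity than Ca, contrary to the simple trend — adding an electron to Ca (ns²) has to open a new, higher-energy np subshell, which is unfavourable.
Note the exception: S has a higher electron affinity than O, contrary to the simple trend — the compact 2p subshell of O repels the added electron more than S's larger 3p does.
Approximate values (kJ/mol): O 141, S 200, K 48, Ca 2, Sn 107.
So from highest to lowest: S > O > Sn > K > Ca.

S, O, Sn, K, Ca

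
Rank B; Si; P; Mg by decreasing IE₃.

Mg, B, Si, P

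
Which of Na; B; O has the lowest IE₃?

B

After 2 electrons have been removed, what remains? Na²⁺ is already 1 electron into the core; B²⁺ still has 1 valence electron; O²⁺ still has 4 valence electrons.
Pulling an electron out of a noble-gas core costs far more than removing a remaining valence electron, so Na sits at the high end of IE_3.
Valence configurations: B²⁺ [He]2s¹, O²⁺ [He]2s²2p².
Tabulated IE_3 (kJ/mol): Na 6910, B 3660, O 5300.
Hence IE_3: B < O < Na.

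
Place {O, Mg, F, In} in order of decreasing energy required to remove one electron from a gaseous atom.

F > O > Mg > In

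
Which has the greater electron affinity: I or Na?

I

Electron affinity generally becomes more exothermic across a period toward the halogens and less exothermic down a group.
These span different periods and groups, so the two trends combine.
I > Na: period and group pull opposite ways; the across-period shift dominates (295 vs 53 kJ/mol).
For reference (kJ/mol): Na 53, I 295.
So I has the greater electron affinity (I > Na).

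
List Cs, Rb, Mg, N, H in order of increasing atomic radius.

H, N, Mg, Rb, Cs

H is in period 1, group 1; N is in period 2, group 15; Mg is in period 3, group 2; Rb is in period 5, group 1; Cs is in period 6, group 1.
Radius decreases left→right (rising Z_eff, same n) and increases top→bottom (higher n).
Neither a single period nor a single group — weigh both effects.
N > H: the two effects oppose for this pair; the down-group effect wins (71 vs 32 pm).
Mg > N: relative to N, both the across-period and down-group shifts push Mg's atomic radius up.
Rb > Mg: relative to Mg, both the across-period and down-group shifts push Rb's atomic radius up.
Cs > Rb: they share group 1; the group trend gives Cs the larger value.
For reference (pm): H 32, N 71, Mg 139, Rb 210, Cs 232.
So from smallest to largest: H < N < Mg < Rb < Cs.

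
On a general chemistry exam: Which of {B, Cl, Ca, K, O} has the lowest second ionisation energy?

Ca

After 1 electron has been removed, what remains? B⁺ still has 2 valence electrons; Cl⁺ still has 6 valence electrons; Ca⁺ still has 1 valence electron; K⁺ is the bare [Ar] core; O⁺ still has 5 valence electrons.
Usually core removal costs more than valence removal, but here the competition is close: a tightly held n=2 valence electron can cost more to remove than an n=3 core electron, so the actual values have to decide it.
Valence configurations: B⁺ [He]2s², Cl⁺ [Ne]3s²3p⁴, Ca⁺ [Ar]4s¹, O⁺ [He]2s²2p³.
Approximate IE_2 values (kJ/mol): B 2427, Cl 2298, Ca 1145, K 3052, O 3388.
Putting it together, IE_2: Ca < Cl < B < K < O.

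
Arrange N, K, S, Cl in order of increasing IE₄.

IE_4 is the cost of taking one more electron from the +3 cation: N³⁺ still has 2 valence electrons; K³⁺ is already 2 electrons into the core; S³⁺ still has 3 valence electrons; Cl³⁺ still has 4 valence electrons.
Usually core removal costs more than valence removal, but here the competition is close: a tightly held n=2 valence electron can cost more to remove than an n=3 core electron, so the actual values have to decide it.
Valence configurations: N³⁺ [He]2s², S³⁺ [Ne]3s²3p¹, Cl³⁺ [Ne]3s²3p².
Approximate IE_4 values (kJ/mol): N 7475, K 5877, S 4556, Cl 5159.
Hence IE_4: S < Cl < K < N.

S < Cl < K < N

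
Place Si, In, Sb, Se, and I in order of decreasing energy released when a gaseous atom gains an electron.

I > Se > Si > Sb > In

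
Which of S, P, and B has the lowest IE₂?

IE_2 is the cost of taking one more electron from the +1 cation: S⁺ still has 5 valence electrons; P⁺ still has 4 valence electrons; B⁺ still has 2 valence electrons.
All are still removing valence electrons, so compare the +1 ions as you would atoms: IE_2 generally rises across a period (higher Z_eff) and falls down a group (larger shell), subject to the usual subshell exceptions.
Valence configurations: S⁺ [Ne]3s²3p³, P⁺ [Ne]3s²3p², B⁺ [He]2s².
The numbers (kJ/mol): S 2252, P 1907, B 2427.
Overall IE_2 order: P < S < B.

P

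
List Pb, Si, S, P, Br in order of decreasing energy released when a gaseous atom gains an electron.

Adding an electron releases more energy for atoms nearer the top right (short of the noble gases).
Neither a single period nor a single group — weigh both effects.
P > Pb: relative to Pb, both the across-period and down-group shifts push P's electron affinity up.
Si > P: this pair runs against the simple trend — see the exception note.
S > Si: both are in period 3; the period trend gives S the larger value.
Br > S: period and group pull opposite ways; the across-period shift dominates (325 vs 200 kJ/mol).
Note the exception: Si has a higher electron affinity than P, contrary to the simple trend — adding an electron to P's half-filled 3p³ is unfavourable, so Si (3p²) has the more exothermic EA.
Tabulated electron affinity (kJ/mol): Si 134, P 72, S 200, Br 325, Pb 35.
So from highest to lowest: Br > S > Si > P > Pb.

Br > S > Si > P > Pb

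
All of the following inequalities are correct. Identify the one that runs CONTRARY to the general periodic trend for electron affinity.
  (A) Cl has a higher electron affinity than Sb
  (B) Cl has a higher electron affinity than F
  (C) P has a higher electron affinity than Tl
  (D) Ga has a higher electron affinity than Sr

The general trend: electron affinity increases across a period and decreases down a group.
(A) Cl (period 3, group 17) vs Sb (period 5, group 15): the stated order agrees with the simple trend.
(B) Cl (period 3, group 17) vs F (period 2, group 17): the stated order contradicts the simple trend.
(C) P (period 3, group 15) vs Tl (period 6, group 13): the stated order agrees with the simple trend.
(D) Ga (period 4, group 13) vs Sr (period 5, group 2): the stated order agrees with the simple trend.
The exception is (B): F's small 2p subshell makes the incoming electron feel strong e⁻–e⁻ repulsion, so Cl actually releases more energy on gaining an electron.

(B)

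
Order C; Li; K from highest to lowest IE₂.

IE_2 is the cost of taking one more electron from the +1 cation: C⁺ still has 3 valence electrons; Li⁺ is the bare [He] core; K⁺ is the bare [Ar] core.
Pulling an electron out of a noble-gas core costs far more than removing a remaining valence electron, so K and Li sit at the high end of IE_2.
Tabulated IE_2 (kJ/mol): C 2353, Li 7298, K 3052.
Putting it together, IE_2: C < K < Li.

Li, K, C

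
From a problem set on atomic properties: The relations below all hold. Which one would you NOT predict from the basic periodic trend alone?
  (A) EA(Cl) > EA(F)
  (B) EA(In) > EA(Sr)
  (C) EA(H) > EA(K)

(A)

The general trend: electron affinity increases across a period and decreases down a group.
(A) Cl (period 3, group 17) vs F (period 2, group 17): the stated order contradicts the simple trend.
(B) In (period 5, group 13) vs Sr (period 5, group 2): the stated order agrees with the simple trend.
(C) H (period 1, group 1) vs K (period 4, group 1): the stated order agrees with the simple trend.
The exception is (A): F's small 2p subshell makes the incoming electron feel strong e⁻–e⁻ repulsion, so Cl actually releases more energy on gaining an electron.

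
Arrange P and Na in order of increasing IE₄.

P < Na

The fourth ionization energy removes an electron from the +3 ion. For each element: P³⁺ still has 2 valence electrons; Na³⁺ is already 2 electrons into the core.
Core electrons are held far more tightly than valence electrons, so Na tops the IE_4 order.
The numbers (kJ/mol): P 4964, Na 9543.
Putting it together, IE_4: P < Na.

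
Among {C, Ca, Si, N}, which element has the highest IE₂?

IE_2 is the cost of taking one more electron from the +1 cation: C⁺ still has 3 valence electrons; Ca⁺ still has 1 valence electron; Si⁺ still has 3 valence electrons; N⁺ still has 4 valence electrons.
All are still removing valence electrons, so compare the +1 ions as you would atoms: IE_2 generally rises across a period (higher Z_eff) and falls down a group (larger shell), subject to the usual subshell exceptions.
Valence configurations: C⁺ [He]2s²2p¹, Ca⁺ [Ar]4s¹, Si⁺ [Ne]3s²3p¹, N⁺ [He]2s²2p².
Tabulated IE_2 (kJ/mol): C 2353, Ca 1145, Si 1577, N 2856.
Putting it together, IE_2: Ca < Si < C < N.

N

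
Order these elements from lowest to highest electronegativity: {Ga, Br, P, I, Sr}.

Sr < Ga < P < I < Br

Atoms toward the upper right of the periodic table pull bonding electrons most strongly.
Neither a single period nor a single group — weigh both effects.
Ga > Sr: both effects reinforce here, so Ga is clearly the higher of the two.
P > Ga: both effects reinforce here, so P is clearly the higher of the two.
I > P: the two effects oppose for this pair; the across-period effect wins (2.66 vs 2.19).
Br > I: Br sits above I in group 17, so the down-group effect alone puts Br higher.
Tabulated electronegativity (Pauling): P 2.19, Ga 1.81, Br 2.96, Sr 0.95, I 2.66.
So from lowest to highest: Sr < Ga < P < I < Br.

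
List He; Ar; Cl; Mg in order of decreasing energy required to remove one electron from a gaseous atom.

He > Ar > Cl > Mg

He is in period 1, group 18; Mg is in period 3, group 2; Cl is in period 3, group 17; Ar is in period 3, group 18.
First ionization energy rises across a period (greater Z_eff holds electrons more tightly) and falls down a group (valence electrons are farther from the nucleus).
Here both period and group differ, so the two effects have to be weighed against each other.
Cl > Mg: Cl lies to the right of Mg in period 3, so the across-period effect alone puts Cl higher.
Ar > Cl: Ar lies to the right of Cl in period 3, so the across-period effect alone puts Ar higher.
He > Ar: He sits above Ar in group 18, so the down-group effect alone puts He higher.
Approximate values (kJ/mol): He 2372, Mg 738, Cl 1251, Ar 1521.
So from highest to lowest: He > Ar > Cl > Mg.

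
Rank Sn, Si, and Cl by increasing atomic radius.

Cl, Si, Sn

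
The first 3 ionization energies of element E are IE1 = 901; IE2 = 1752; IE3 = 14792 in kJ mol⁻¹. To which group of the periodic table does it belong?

Group 2

Look for the largest jump between consecutive ionization energies: IE3/IE2 ≈ 8.4, far larger than any earlier ratio.
That jump marks the point where a core electron is being removed. So the atom has 2 valence electrons.
A main-group element with 2 valence electrons is in group 2.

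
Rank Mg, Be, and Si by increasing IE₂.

The second ionization energy removes an electron from the +1 ion. For each element: Mg⁺ still has 1 valence electron; Be⁺ still has 1 valence electron; Si⁺ still has 3 valence electrons.
All are still removing valence electrons, so compare the +1 ions as you would atoms: IE_2 generally rises across a period (higher Z_eff) and falls down a group (larger shell), subject to the usual subshell exceptions.
Valence configurations: Mg⁺ [Ne]3s¹, Be⁺ [He]2s¹, Si⁺ [Ne]3s²3p¹.
Approximate IE_2 values (kJ/mol): Mg 1451, Be 1757, Si 1577.
Putting it together, IE_2: Mg < Si < Be.

Mg < Si < Be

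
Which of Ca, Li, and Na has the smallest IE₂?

Ca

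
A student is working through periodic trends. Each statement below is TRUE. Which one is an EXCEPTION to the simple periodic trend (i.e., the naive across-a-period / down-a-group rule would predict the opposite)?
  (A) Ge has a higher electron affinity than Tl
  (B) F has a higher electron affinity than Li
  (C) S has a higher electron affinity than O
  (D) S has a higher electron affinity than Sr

The general trend: electron affinity increases across a period and decreases down a group.
(A) Ge (period 4, group 14) vs Tl (period 6, group 13): the stated order agrees with the simple trend.
(B) F (period 2, group 17) vs Li (period 2, group 1): the stated order agrees with the simple trend.
(C) S (period 3, group 16) vs O (period 2, group 16): the stated order contradicts the simple trend.
(D) S (period 3, group 16) vs Sr (period 5, group 2): the stated order agrees with the simple trend.
The exception is (C): the compact 2p subshell of O repels the added electron more than S's larger 3p does.

(C)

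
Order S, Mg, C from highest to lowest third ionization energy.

Mg, C, S

After 2 electrons have been removed, what remains? S²⁺ still has 4 valence electrons; Mg²⁺ is the bare [Ne] core; C²⁺ still has 2 valence electrons.
Breaking into a closed-shell core is much more expensive than removing a leftover valence electron — Mg has the largest IE_3 here.
Valence configurations: S²⁺ [Ne]3s²3p², C²⁺ [He]2s².
Tabulated IE_3 (kJ/mol): S 3357, Mg 7733, C 4620.
So the third ionization energies run S < C < Mg.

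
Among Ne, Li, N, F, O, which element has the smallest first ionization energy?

Li

Li is in period 2, group 1; N is in period 2, group 15; O is in period 2, group 16; F is in period 2, group 17; Ne is in period 2, group 18.
IE₁ increases left→right with effective nuclear charge and decreases top→bottom as the valence shell moves farther out.
All lie in period 2; the across-period trend (first ionization energy increases left to right) applies, with the exception below.
Note the exception: N has a higher first ionization energy than O, contrary to the simple trend — pairing an electron in O's 2p⁴ costs repulsion energy, so O ionizes more easily than half-filled N (2p³).
Tabulated first ionization energy (kJ/mol): Li 520, N 1402, O 1314, F 1681, Ne 2081.
The smallest first ionization energy among these belongs to Li.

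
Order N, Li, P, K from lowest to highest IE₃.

The third ionization energy removes an electron from the +2 ion. For each element: N²⁺ still has 3 valence electrons; Li²⁺ is already 1 electron into the core; P²⁺ still has 3 valence electrons; K²⁺ is already 1 electron into the core.
Usually core removal costs more than valence removal, but here the competition is close: a tightly held n=2 valence electron can cost more to remove than an n=3 core electron, so the actual values have to decide it.
Valence configurations: N²⁺ [He]2s²2p¹, P²⁺ [Ne]3s²3p¹.
Approximate IE_3 values (kJ/mol): N 4578, Li 11815, P 2914, K 4420.
Hence IE_3: P < K < N < Li.

P < K < N < Li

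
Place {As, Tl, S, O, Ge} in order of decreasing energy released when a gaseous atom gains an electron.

O is in period 2, group 16; S is in period 3, group 16; Ge is in period 4, group 14; As is in period 4, group 15; Tl is in period 6, group 13.
Electron affinity generally becomes more exothermic across a period toward the halogens and less exothermic down a group.
These span different periods and groups, so the two trends combine.
As > Tl: both effects reinforce here, so As is clearly the higher of the two.
Ge > As: this pair runs against the simple trend — see the exception note.
O > Ge: relative to Ge, both the across-period and down-group shifts push O's electron affinity up.
S > O: this pair runs against the simple trend — see the exception note.
Note the exception: Ge has a higher electron affinity than As, contrary to the simple trend — adding an electron to As's half-filled 4p³ is unfavourable, so Ge (4p²) has the more exothermic EA.
Note the exception: S has a higher electron affinity than O, contrary to the simple trend — the compact 2p subshell of O repels the added electron more than S's larger 3p does.
For reference (kJ/mol): O 141, S 200, Ge 119, As 78, Tl 19.
So from highest to lowest: S > O > Ge > As > Tl.

S > O > Ge > As > Tl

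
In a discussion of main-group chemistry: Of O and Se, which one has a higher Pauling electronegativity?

O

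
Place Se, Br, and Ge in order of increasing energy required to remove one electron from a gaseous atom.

Ge, Se, Br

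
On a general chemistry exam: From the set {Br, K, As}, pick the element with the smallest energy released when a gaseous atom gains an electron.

K is in period 4, group 1; As is in period 4, group 15; Br is in period 4, group 17.
EA tends to increase across a period and decrease down a group, though the pattern is less regular than for IE or radius.
All lie in period 4, so electron affinity increases left to right.
The smallest energy released when a gaseous atom gains an electron among these belongs to K.

K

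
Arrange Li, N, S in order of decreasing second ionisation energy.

Consider each +1 ion: Li⁺ is the bare [He] core; N⁺ still has 4 valence electrons; S⁺ still has 5 valence electrons.
Core electrons are held far more tightly than valence electrons, so Li tops the IE_2 order.
Valence configurations: N⁺ [He]2s²2p², S⁺ [Ne]3s²3p³.
The numbers (kJ/mol): Li 7298, N 2856, S 2252.
So the second ionization energies run S < N < Li.

Li > N > S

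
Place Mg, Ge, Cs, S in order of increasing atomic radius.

S, Ge, Mg, Cs

Across a period the added protons contract the valence shell; down a group each new principal shell makes the atom larger.
These span different periods and groups, so the two trends combine.
Ge > S: both effects reinforce here, so Ge is clearly the larger of the two.
Mg > Ge: the two effects oppose for this pair; the across-period effect wins (139 vs 121 pm).
Cs > Mg: both effects reinforce here, so Cs is clearly the larger of the two.
Tabulated atomic radius (pm): Mg 139, S 103, Ge 121, Cs 232.
So from smallest to largest: S < Ge < Mg < Cs.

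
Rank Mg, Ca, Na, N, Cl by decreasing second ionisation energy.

Na, N, Cl, Mg, Ca

The second ionization energy removes an electron from the +1 ion. For each element: Mg⁺ still has 1 valence electron; Ca⁺ still has 1 valence electron; Na⁺ is the bare [Ne] core; N⁺ still has 4 valence electrons; Cl⁺ still has 6 valence electrons.
Core electrons are held far more tightly than valence electrons, so Na tops the IE_2 order.
Valence configurations: Mg⁺ [Ne]3s¹, Ca⁺ [Ar]4s¹, N⁺ [He]2s²2p², Cl⁺ [Ne]3s²3p⁴.
Tabulated IE_2 (kJ/mol): Mg 1451, Ca 1145, Na 4562, N 2856, Cl 2298.
Putting it together, IE_2: Ca < Mg < Cl < N < Na.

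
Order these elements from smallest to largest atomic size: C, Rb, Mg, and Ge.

Moving right in a period, electrons are added to the same shell under a stronger nuclear pull, so atoms get smaller; moving down, a new shell is opened and atoms get larger.
Neither a single period nor a single group — weigh both effects.
Ge > C: they share group 14; the group trend gives Ge the larger value.
Mg > Ge: period and group pull opposite ways; the across-period shift dominates (139 vs 121 pm).
Rb > Mg: both effects reinforce here, so Rb is clearly the larger of the two.
For reference (pm): C 75, Mg 139, Ge 121, Rb 210.
So from smallest to largest: C < Ge < Mg < Rb.

C < Ge < Mg < Rb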